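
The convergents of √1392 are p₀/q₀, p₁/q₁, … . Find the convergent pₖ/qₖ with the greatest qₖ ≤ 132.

√1392 = [37; 3, 4, 3, 74, …] (period length 4).
Convergents:
  p_0/q_0 = 37/1
  p_1/q_1 = 112/3
  p_2/q_2 = 485/13
  p_3/q_3 = 1567/42
  p_4/q_4 = 116443/3121
q_3 = 42 ≤ 132 < 3121 = q_4, so the answer is 1567/42.

1567/42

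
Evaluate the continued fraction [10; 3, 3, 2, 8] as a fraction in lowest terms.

Fold from the inside: start with 8/1.
  2 + 1/8 = 17/8
  3 + 8/17 = 59/17
  3 + 17/59 = 194/59
  10 + 59/194 = 1999/194

1999/194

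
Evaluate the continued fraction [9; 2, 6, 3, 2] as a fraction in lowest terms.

Using pₖ = aₖpₖ₋₁ + pₖ₋₂ and qₖ = aₖqₖ₋₁ + qₖ₋₂:
  k=0: a=9, p=9, q=1
  k=1: a=2, p=19, q=2
  k=2: a=6, p=123, q=13
  k=3: a=3, p=388, q=41
  k=4: a=2, p=899, q=95

899/95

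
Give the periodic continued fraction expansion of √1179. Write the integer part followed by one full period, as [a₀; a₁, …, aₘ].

a₀ = ⌊√1179⌋ = 34.
With m₀=0, d₀=1 and mₖ₊₁ = dₖaₖ − mₖ, dₖ₊₁ = (n − mₖ₊₁²)/dₖ, aₖ₊₁ = ⌊(a₀+mₖ₊₁)/dₖ₊₁⌋:
  k=1: m=34, d=23, a=2
  k=2: m=12, d=45, a=1
  k=3: m=33, d=2, a=33
  k=4: m=33, d=45, a=1
  k=5: m=12, d=23, a=2
  k=6: m=34, d=1, a=68
d=1 and a=2a₀=68 at k=6, so the next step gives (m, d) = (34, 23) again — its k=1 value — and the period has length 6.

[34; 2, 1, 33, 1, 2, 68]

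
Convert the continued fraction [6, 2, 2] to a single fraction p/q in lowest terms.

Using pₖ = aₖpₖ₋₁ + pₖ₋₂ and qₖ = aₖqₖ₋₁ + qₖ₋₂:
  k=0: a=6, p=6, q=1
  k=1: a=2, p=13, q=2
  k=2: a=2, p=32, q=5

32/5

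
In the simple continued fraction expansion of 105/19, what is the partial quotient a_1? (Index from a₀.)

105 = 5·19 + 10   →  a_0 = 5
19 = 1·10 + 9   →  a_1 = 1

1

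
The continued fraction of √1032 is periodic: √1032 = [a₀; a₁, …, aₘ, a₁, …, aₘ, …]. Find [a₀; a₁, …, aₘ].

a₀ = ⌊√1032⌋ = 32.
With m₀=0, d₀=1 and mₖ₊₁ = dₖaₖ − mₖ, dₖ₊₁ = (n − mₖ₊₁²)/dₖ, aₖ₊₁ = ⌊(a₀+mₖ₊₁)/dₖ₊₁⌋:
  k=1: m=32, d=8, a=8
  k=2: m=32, d=1, a=64
d=1 and a=2a₀=64 at k=2, so the next step gives (m, d) = (32, 8) again — its k=1 value — and the period has length 2.

[32; 8, 64]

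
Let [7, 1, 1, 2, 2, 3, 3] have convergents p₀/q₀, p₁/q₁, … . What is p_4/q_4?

Using pₖ = aₖpₖ₋₁ + pₖ₋₂, qₖ = aₖqₖ₋₁ + qₖ₋₂ (with p₋₁=1, p₋₂=0, q₋₁=0, q₋₂=1):
  k=0: a=7, p=7, q=1
  k=1: a=1, p=8, q=1
  k=2: a=1, p=15, q=2
  k=3: a=2, p=38, q=5
  k=4: a=2, p=91, q=12

91/12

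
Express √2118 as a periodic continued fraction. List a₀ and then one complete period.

[46; 46, 92]

a₀ = ⌊√2118⌋ = 46.
With m₀=0, d₀=1 and mₖ₊₁ = dₖaₖ − mₖ, dₖ₊₁ = (n − mₖ₊₁²)/dₖ, aₖ₊₁ = ⌊(a₀+mₖ₊₁)/dₖ₊₁⌋:
  k=1: m=46, d=2, a=46
  k=2: m=46, d=1, a=92
d=1 and a=2a₀=92 at k=2, so the next step gives (m, d) = (46, 2) again — its k=1 value — and the period has length 2.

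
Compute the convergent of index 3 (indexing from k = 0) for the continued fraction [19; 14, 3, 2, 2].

1907/100

Using pₖ = aₖpₖ₋₁ + pₖ₋₂, qₖ = aₖqₖ₋₁ + qₖ₋₂ (with p₋₁=1, p₋₂=0, q₋₁=0, q₋₂=1):
  k=0: a=19, p=19, q=1
  k=1: a=14, p=267, q=14
  k=2: a=3, p=820, q=43
  k=3: a=2, p=1907, q=100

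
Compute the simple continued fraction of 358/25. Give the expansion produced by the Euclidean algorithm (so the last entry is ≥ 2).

358 = 14*25 + 8
25 = 3*8 + 1
8 = 8*1 + 0  (stop)
So 358/25 = [14; 3, 8].

[14; 3, 8]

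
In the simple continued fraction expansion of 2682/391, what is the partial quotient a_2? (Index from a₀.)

2682 = 6·391 + 336   →  a_0 = 6
391 = 1·336 + 55   →  a_1 = 1
336 = 6·55 + 6   →  a_2 = 6

6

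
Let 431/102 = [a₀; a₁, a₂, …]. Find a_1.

431 = 4·102 + 23   →  a_0 = 4
102 = 4·23 + 10   →  a_1 = 4

4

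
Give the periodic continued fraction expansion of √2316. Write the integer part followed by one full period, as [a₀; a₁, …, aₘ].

a₀ = ⌊√2316⌋ = 48.
With m₀=0, d₀=1 and mₖ₊₁ = dₖaₖ − mₖ, dₖ₊₁ = (n − mₖ₊₁²)/dₖ, aₖ₊₁ = ⌊(a₀+mₖ₊₁)/dₖ₊₁⌋:
  k=1: m=48, d=12, a=8
  k=2: m=48, d=1, a=96
d=1 and a=2a₀=96 at k=2, so the next step gives (m, d) = (48, 12) again — its k=1 value — and the period has length 2.

[48; 8, 96]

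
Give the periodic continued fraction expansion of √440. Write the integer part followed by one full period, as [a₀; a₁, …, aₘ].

a₀ = ⌊√440⌋ = 20.
With m₀=0, d₀=1 and mₖ₊₁ = dₖaₖ − mₖ, dₖ₊₁ = (n − mₖ₊₁²)/dₖ, aₖ₊₁ = ⌊(a₀+mₖ₊₁)/dₖ₊₁⌋:
  k=1: m=20, d=40, a=1
  k=2: m=20, d=1, a=40
d=1 and a=2a₀=40 at k=2, so the next step gives (m, d) = (20, 40) again — its k=1 value — and the period has length 2.

[20; 1, 40]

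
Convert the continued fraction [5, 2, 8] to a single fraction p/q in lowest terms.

Using pₖ = aₖpₖ₋₁ + pₖ₋₂ and qₖ = aₖqₖ₋₁ + qₖ₋₂:
  k=0: a=5, p=5, q=1
  k=1: a=2, p=11, q=2
  k=2: a=8, p=93, q=17

93/17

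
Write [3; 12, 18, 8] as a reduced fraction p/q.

Using pₖ = aₖpₖ₋₁ + pₖ₋₂ and qₖ = aₖqₖ₋₁ + qₖ₋₂:
  k=0: a=3, p=3, q=1
  k=1: a=12, p=37, q=12
  k=2: a=18, p=669, q=217
  k=3: a=8, p=5389, q=1748

5389/1748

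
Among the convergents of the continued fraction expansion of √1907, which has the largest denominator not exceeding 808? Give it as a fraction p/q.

√1907 = [43; 1, 2, 43, 2, 1, 86, …] (period length 6).
Convergents:
  p_0/q_0 = 43/1
  p_1/q_1 = 44/1
  p_2/q_2 = 131/3
  p_3/q_3 = 5677/130
  p_4/q_4 = 11485/263
  p_5/q_5 = 17162/393
  p_6/q_6 = 1487417/34061
q_5 = 393 ≤ 808 < 34061 = q_6, so the answer is 17162/393.

17162/393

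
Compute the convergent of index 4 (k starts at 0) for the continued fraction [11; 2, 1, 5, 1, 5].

227/20

Using pₖ = aₖpₖ₋₁ + pₖ₋₂, qₖ = aₖqₖ₋₁ + qₖ₋₂ (with p₋₁=1, p₋₂=0, q₋₁=0, q₋₂=1):
  k=0: a=11, p=11, q=1
  k=1: a=2, p=23, q=2
  k=2: a=1, p=34, q=3
  k=3: a=5, p=193, q=17
  k=4: a=1, p=227, q=20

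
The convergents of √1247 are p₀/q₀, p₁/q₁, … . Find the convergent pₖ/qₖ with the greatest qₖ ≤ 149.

5191/147

√1247 = [35; 3, 5, 9, 1, 9, 5, 3, 70, …] (period length 8).
Convergents:
  p_0/q_0 = 35/1
  p_1/q_1 = 106/3
  p_2/q_2 = 565/16
  p_3/q_3 = 5191/147
  p_4/q_4 = 5756/163
q_3 = 147 ≤ 149 < 163 = q_4, so the answer is 5191/147.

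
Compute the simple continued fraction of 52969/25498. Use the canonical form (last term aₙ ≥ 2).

52969 = 2*25498 + 1973
25498 = 12*1973 + 1822
1973 = 1*1822 + 151
1822 = 12*151 + 10
151 = 15*10 + 1
10 = 10*1 + 0  (stop)
So 52969/25498 = [2; 12, 1, 12, 15, 10].

[2; 12, 1, 12, 15, 10]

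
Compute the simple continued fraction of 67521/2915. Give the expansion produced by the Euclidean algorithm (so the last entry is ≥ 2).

67521 = 23×2915 + 476
2915 = 6×476 + 59
476 = 8×59 + 4
59 = 14×4 + 3
4 = 1×3 + 1
3 = 3×1 + 0  (stop)
So 67521/2915 = [23; 6, 8, 14, 1, 3].

[23; 6, 8, 14, 1, 3]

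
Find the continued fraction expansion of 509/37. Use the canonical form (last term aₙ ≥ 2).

[13; 1, 3, 9]

509 = 13*37 + 28
37 = 1*28 + 9
28 = 3*9 + 1
9 = 9*1 + 0  (stop)
So 509/37 = [13; 1, 3, 9].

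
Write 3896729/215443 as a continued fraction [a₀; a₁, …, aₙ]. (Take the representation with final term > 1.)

3896729 = 18·215443 + 18755
215443 = 11·18755 + 9138
18755 = 2·9138 + 479
9138 = 19·479 + 37
479 = 12·37 + 35
37 = 1·35 + 2
35 = 17·2 + 1
2 = 2·1 + 0  (stop)
So 3896729/215443 = [18; 11, 2, 19, 12, 1, 17, 2].

[18; 11, 2, 19, 12, 1, 17, 2]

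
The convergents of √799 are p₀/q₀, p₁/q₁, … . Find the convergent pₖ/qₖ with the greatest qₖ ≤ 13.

√799 = [28; 3, 1, 3, 56, …] (period length 4).
Convergents:
  p_0/q_0 = 28/1
  p_1/q_1 = 85/3
  p_2/q_2 = 113/4
  p_3/q_3 = 424/15
q_2 = 4 ≤ 13 < 15 = q_3, so the answer is 113/4.

113/4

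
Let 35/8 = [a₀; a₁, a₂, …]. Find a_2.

35 = 4·8 + 3   →  a_0 = 4
8 = 2·3 + 2   →  a_1 = 2
3 = 1·2 + 1   →  a_2 = 1

1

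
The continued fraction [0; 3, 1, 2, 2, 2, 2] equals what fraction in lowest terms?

Using pₖ = aₖpₖ₋₁ + pₖ₋₂ and qₖ = aₖqₖ₋₁ + qₖ₋₂:
  k=0: a=0, p=0, q=1
  k=1: a=3, p=1, q=3
  k=2: a=1, p=1, q=4
  k=3: a=2, p=3, q=11
  k=4: a=2, p=7, q=26
  k=5: a=2, p=17, q=63
  k=6: a=2, p=41, q=152

41/152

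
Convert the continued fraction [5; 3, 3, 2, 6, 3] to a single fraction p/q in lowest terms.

2477/467

Fold from the inside: start with 3/1.
  6 + 1/3 = 19/3
  2 + 3/19 = 41/19
  3 + 19/41 = 142/41
  3 + 41/142 = 467/142
  5 + 142/467 = 2477/467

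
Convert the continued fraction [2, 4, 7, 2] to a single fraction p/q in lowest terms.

Fold from the inside: start with 2/1.
  7 + 1/2 = 15/2
  4 + 2/15 = 62/15
  2 + 15/62 = 139/62

139/62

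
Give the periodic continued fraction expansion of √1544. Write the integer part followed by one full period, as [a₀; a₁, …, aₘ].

[39; 3, 2, 2, 9, 2, 2, 3, 78]

a₀ = ⌊√1544⌋ = 39.
With m₀=0, d₀=1 and mₖ₊₁ = dₖaₖ − mₖ, dₖ₊₁ = (n − mₖ₊₁²)/dₖ, aₖ₊₁ = ⌊(a₀+mₖ₊₁)/dₖ₊₁⌋:
  k=1: m=39, d=23, a=3
  k=2: m=30, d=28, a=2
  k=3: m=26, d=31, a=2
  k=4: m=36, d=8, a=9
  k=5: m=36, d=31, a=2
  k=6: m=26, d=28, a=2
  k=7: m=30, d=23, a=3
  k=8: m=39, d=1, a=78
d=1 and a=2a₀=78 at k=8, so the next step gives (m, d) = (39, 23) again — its k=1 value — and the period has length 8.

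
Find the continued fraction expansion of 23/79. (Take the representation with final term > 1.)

23 = 0×79 + 23
79 = 3×23 + 10
23 = 2×10 + 3
10 = 3×3 + 1
3 = 3×1 + 0  (stop)
So 23/79 = [0; 3, 2, 3, 3].

[0; 3, 2, 3, 3]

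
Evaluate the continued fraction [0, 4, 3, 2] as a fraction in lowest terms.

Fold from the inside: start with 2/1.
  3 + 1/2 = 7/2
  4 + 2/7 = 30/7
  0 + 7/30 = 7/30

7/30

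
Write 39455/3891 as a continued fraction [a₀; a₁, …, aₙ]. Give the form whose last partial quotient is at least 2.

[10; 7, 7, 5, 1, 5, 2]

39455 = 10*3891 + 545
3891 = 7*545 + 76
545 = 7*76 + 13
76 = 5*13 + 11
13 = 1*11 + 2
11 = 5*2 + 1
2 = 2*1 + 0  (stop)
So 39455/3891 = [10; 7, 7, 5, 1, 5, 2].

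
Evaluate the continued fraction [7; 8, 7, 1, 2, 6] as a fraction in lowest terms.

Using pₖ = aₖpₖ₋₁ + pₖ₋₂ and qₖ = aₖqₖ₋₁ + qₖ₋₂:
  k=0: a=7, p=7, q=1
  k=1: a=8, p=57, q=8
  k=2: a=7, p=406, q=57
  k=3: a=1, p=463, q=65
  k=4: a=2, p=1332, q=187
  k=5: a=6, p=8455, q=1187

8455/1187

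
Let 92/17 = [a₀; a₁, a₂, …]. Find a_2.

92 = 5·17 + 7   →  a_0 = 5
17 = 2·7 + 3   →  a_1 = 2
7 = 2·3 + 1   →  a_2 = 2

2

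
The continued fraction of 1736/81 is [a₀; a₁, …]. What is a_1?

1736 = 21·81 + 35   →  a_0 = 21
81 = 2·35 + 11   →  a_1 = 2

2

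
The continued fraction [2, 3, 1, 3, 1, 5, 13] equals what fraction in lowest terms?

Fold from the inside: start with 13/1.
  5 + 1/13 = 66/13
  1 + 13/66 = 79/66
  3 + 66/79 = 303/79
  1 + 79/303 = 382/303
  3 + 303/382 = 1449/382
  2 + 382/1449 = 3280/1449

3280/1449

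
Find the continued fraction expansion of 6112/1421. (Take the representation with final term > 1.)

6112 = 4×1421 + 428
1421 = 3×428 + 137
428 = 3×137 + 17
137 = 8×17 + 1
17 = 17×1 + 0  (stop)
So 6112/1421 = [4; 3, 3, 8, 17].

[4; 3, 3, 8, 17]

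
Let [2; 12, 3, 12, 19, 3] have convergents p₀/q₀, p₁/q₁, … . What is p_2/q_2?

Using pₖ = aₖpₖ₋₁ + pₖ₋₂, qₖ = aₖqₖ₋₁ + qₖ₋₂ (with p₋₁=1, p₋₂=0, q₋₁=0, q₋₂=1):
  k=0: a=2, p=2, q=1
  k=1: a=12, p=25, q=12
  k=2: a=3, p=77, q=37

77/37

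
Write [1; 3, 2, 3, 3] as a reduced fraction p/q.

Fold from the inside: start with 3/1.
  3 + 1/3 = 10/3
  2 + 3/10 = 23/10
  3 + 10/23 = 79/23
  1 + 23/79 = 102/79

102/79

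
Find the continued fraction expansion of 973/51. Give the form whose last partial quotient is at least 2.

973 = 19·51 + 4
51 = 12·4 + 3
4 = 1·3 + 1
3 = 3·1 + 0  (stop)
So 973/51 = [19; 12, 1, 3].

[19; 12, 1, 3]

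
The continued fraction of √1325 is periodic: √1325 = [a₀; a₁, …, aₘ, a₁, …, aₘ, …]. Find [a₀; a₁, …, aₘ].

a₀ = ⌊√1325⌋ = 36.
With m₀=0, d₀=1 and mₖ₊₁ = dₖaₖ − mₖ, dₖ₊₁ = (n − mₖ₊₁²)/dₖ, aₖ₊₁ = ⌊(a₀+mₖ₊₁)/dₖ₊₁⌋:
  k=1: m=36, d=29, a=2
  k=2: m=22, d=29, a=2
  k=3: m=36, d=1, a=72
d=1 and a=2a₀=72 at k=3, so the next step gives (m, d) = (36, 29) again — its k=1 value — and the period has length 3.

[36; 2, 2, 72]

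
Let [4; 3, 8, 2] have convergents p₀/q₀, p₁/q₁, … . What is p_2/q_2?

108/25

Using pₖ = aₖpₖ₋₁ + pₖ₋₂, qₖ = aₖqₖ₋₁ + qₖ₋₂ (with p₋₁=1, p₋₂=0, q₋₁=0, q₋₂=1):
  k=0: a=4, p=4, q=1
  k=1: a=3, p=13, q=3
  k=2: a=8, p=108, q=25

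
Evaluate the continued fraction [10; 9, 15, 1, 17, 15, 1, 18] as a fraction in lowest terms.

Fold from the inside: start with 18/1.
  1 + 1/18 = 19/18
  15 + 18/19 = 303/19
  17 + 19/303 = 5170/303
  1 + 303/5170 = 5473/5170
  15 + 5170/5473 = 87265/5473
  9 + 5473/87265 = 790858/87265
  10 + 87265/790858 = 7995845/790858

7995845/790858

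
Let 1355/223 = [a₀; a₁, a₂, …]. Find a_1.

1355 = 6·223 + 17   →  a_0 = 6
223 = 13·17 + 2   →  a_1 = 13

13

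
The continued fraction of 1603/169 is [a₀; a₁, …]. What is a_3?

1603 = 9·169 + 82   →  a_0 = 9
169 = 2·82 + 5   →  a_1 = 2
82 = 16·5 + 2   →  a_2 = 16
5 = 2·2 + 1   →  a_3 = 2

2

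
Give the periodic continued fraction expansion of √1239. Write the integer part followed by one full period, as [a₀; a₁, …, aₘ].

[35; 5, 70]

a₀ = ⌊√1239⌋ = 35.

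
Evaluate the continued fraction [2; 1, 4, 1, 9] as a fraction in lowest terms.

167/59

Using pₖ = aₖpₖ₋₁ + pₖ₋₂ and qₖ = aₖqₖ₋₁ + qₖ₋₂:
  k=0: a=2, p=2, q=1
  k=1: a=1, p=3, q=1
  k=2: a=4, p=14, q=5
  k=3: a=1, p=17, q=6
  k=4: a=9, p=167, q=59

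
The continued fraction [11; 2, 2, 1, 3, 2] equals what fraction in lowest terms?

Using pₖ = aₖpₖ₋₁ + pₖ₋₂ and qₖ = aₖqₖ₋₁ + qₖ₋₂:
  k=0: a=11, p=11, q=1
  k=1: a=2, p=23, q=2
  k=2: a=2, p=57, q=5
  k=3: a=1, p=80, q=7
  k=4: a=3, p=297, q=26
  k=5: a=2, p=674, q=59

674/59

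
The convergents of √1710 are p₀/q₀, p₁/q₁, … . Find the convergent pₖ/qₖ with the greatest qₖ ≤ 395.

15383/372

√1710 = [41; 2, 1, 5, 4, 5, 1, 2, 82, …] (period length 8).
Convergents:
  p_0/q_0 = 41/1
  p_1/q_1 = 83/2
  p_2/q_2 = 124/3
  p_3/q_3 = 703/17
  p_4/q_4 = 2936/71
  p_5/q_5 = 15383/372
  p_6/q_6 = 18319/443
q_5 = 372 ≤ 395 < 443 = q_6, so the answer is 15383/372.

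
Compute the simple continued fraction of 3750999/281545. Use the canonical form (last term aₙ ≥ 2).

[13; 3, 10, 3, 19, 10, 15]

3750999 = 13·281545 + 90914
281545 = 3·90914 + 8803
90914 = 10·8803 + 2884
8803 = 3·2884 + 151
2884 = 19·151 + 15
151 = 10·15 + 1
15 = 15·1 + 0  (stop)
So 3750999/281545 = [13; 3, 10, 3, 19, 10, 15].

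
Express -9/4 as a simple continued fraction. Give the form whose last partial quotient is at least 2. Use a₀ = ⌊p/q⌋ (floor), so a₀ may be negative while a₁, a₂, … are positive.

-9 = -3*4 + 3
4 = 1*3 + 1
3 = 3*1 + 0  (stop)
So -9/4 = [-3; 1, 3].

[-3; 1, 3]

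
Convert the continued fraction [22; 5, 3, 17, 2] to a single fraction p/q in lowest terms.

Fold from the inside: start with 2/1.
  17 + 1/2 = 35/2
  3 + 2/35 = 107/35
  5 + 35/107 = 570/107
  22 + 107/570 = 12647/570

12647/570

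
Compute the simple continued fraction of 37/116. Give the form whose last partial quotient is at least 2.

[0; 3, 7, 2, 2]

37 = 0×116 + 37
116 = 3×37 + 5
37 = 7×5 + 2
5 = 2×2 + 1
2 = 2×1 + 0  (stop)
So 37/116 = [0; 3, 7, 2, 2].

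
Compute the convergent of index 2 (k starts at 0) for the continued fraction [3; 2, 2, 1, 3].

17/5

Using pₖ = aₖpₖ₋₁ + pₖ₋₂, qₖ = aₖqₖ₋₁ + qₖ₋₂ (with p₋₁=1, p₋₂=0, q₋₁=0, q₋₂=1):
  k=0: a=3, p=3, q=1
  k=1: a=2, p=7, q=2
  k=2: a=2, p=17, q=5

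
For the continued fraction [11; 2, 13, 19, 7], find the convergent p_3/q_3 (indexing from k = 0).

5913/515

Using pₖ = aₖpₖ₋₁ + pₖ₋₂, qₖ = aₖqₖ₋₁ + qₖ₋₂ (with p₋₁=1, p₋₂=0, q₋₁=0, q₋₂=1):
  k=0: a=11, p=11, q=1
  k=1: a=2, p=23, q=2
  k=2: a=13, p=310, q=27
  k=3: a=19, p=5913, q=515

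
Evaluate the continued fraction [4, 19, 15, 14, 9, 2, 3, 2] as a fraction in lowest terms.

2480297/612049

Using pₖ = aₖpₖ₋₁ + pₖ₋₂ and qₖ = aₖqₖ₋₁ + qₖ₋₂:
  k=0: a=4, p=4, q=1
  k=1: a=19, p=77, q=19
  k=2: a=15, p=1159, q=286
  k=3: a=14, p=16303, q=4023
  k=4: a=9, p=147886, q=36493
  k=5: a=2, p=312075, q=77009
  k=6: a=3, p=1084111, q=267520
  k=7: a=2, p=2480297, q=612049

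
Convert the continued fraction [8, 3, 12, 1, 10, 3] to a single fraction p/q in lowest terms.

Using pₖ = aₖpₖ₋₁ + pₖ₋₂ and qₖ = aₖqₖ₋₁ + qₖ₋₂:
  k=0: a=8, p=8, q=1
  k=1: a=3, p=25, q=3
  k=2: a=12, p=308, q=37
  k=3: a=1, p=333, q=40
  k=4: a=10, p=3638, q=437
  k=5: a=3, p=11247, q=1351

11247/1351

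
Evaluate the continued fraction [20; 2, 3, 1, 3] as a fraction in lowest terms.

695/34

Using pₖ = aₖpₖ₋₁ + pₖ₋₂ and qₖ = aₖqₖ₋₁ + qₖ₋₂:
  k=0: a=20, p=20, q=1
  k=1: a=2, p=41, q=2
  k=2: a=3, p=143, q=7
  k=3: a=1, p=184, q=9
  k=4: a=3, p=695, q=34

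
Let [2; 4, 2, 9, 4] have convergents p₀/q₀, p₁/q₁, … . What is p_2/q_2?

Using pₖ = aₖpₖ₋₁ + pₖ₋₂, qₖ = aₖqₖ₋₁ + qₖ₋₂ (with p₋₁=1, p₋₂=0, q₋₁=0, q₋₂=1):
  k=0: a=2, p=2, q=1
  k=1: a=4, p=9, q=4
  k=2: a=2, p=20, q=9

20/9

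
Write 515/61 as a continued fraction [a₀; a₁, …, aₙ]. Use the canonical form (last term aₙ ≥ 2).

515 = 8×61 + 27
61 = 2×27 + 7
27 = 3×7 + 6
7 = 1×6 + 1
6 = 6×1 + 0  (stop)
So 515/61 = [8; 2, 3, 1, 6].

[8; 2, 3, 1, 6]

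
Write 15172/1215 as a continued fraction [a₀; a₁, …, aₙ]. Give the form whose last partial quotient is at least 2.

[12; 2, 19, 10, 3]

15172 = 12·1215 + 592
1215 = 2·592 + 31
592 = 19·31 + 3
31 = 10·3 + 1
3 = 3·1 + 0  (stop)
So 15172/1215 = [12; 2, 19, 10, 3].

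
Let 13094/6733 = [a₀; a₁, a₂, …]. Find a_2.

13094 = 1·6733 + 6361   →  a_0 = 1
6733 = 1·6361 + 372   →  a_1 = 1
6361 = 17·372 + 37   →  a_2 = 17

17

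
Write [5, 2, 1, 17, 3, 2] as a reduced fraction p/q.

2013/377

Using pₖ = aₖpₖ₋₁ + pₖ₋₂ and qₖ = aₖqₖ₋₁ + qₖ₋₂:
  k=0: a=5, p=5, q=1
  k=1: a=2, p=11, q=2
  k=2: a=1, p=16, q=3
  k=3: a=17, p=283, q=53
  k=4: a=3, p=865, q=162
  k=5: a=2, p=2013, q=377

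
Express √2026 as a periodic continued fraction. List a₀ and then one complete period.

[45; 90]

a₀ = ⌊√2026⌋ = 45.
With m₀=0, d₀=1 and mₖ₊₁ = dₖaₖ − mₖ, dₖ₊₁ = (n − mₖ₊₁²)/dₖ, aₖ₊₁ = ⌊(a₀+mₖ₊₁)/dₖ₊₁⌋:
  k=1: m=45, d=1, a=90
d=1 and a=2a₀=90 at k=1, so the next step gives (m, d) = (45, 1) again — its k=1 value — and the period has length 1.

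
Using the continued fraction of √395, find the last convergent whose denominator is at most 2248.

44221/2225

√395 = [19; 1, 6, 1, 38, …] (period length 4).
Convergents:
  p_0/q_0 = 19/1
  p_1/q_1 = 20/1
  p_2/q_2 = 139/7
  p_3/q_3 = 159/8
  p_4/q_4 = 6181/311
  p_5/q_5 = 6340/319
  p_6/q_6 = 44221/2225
  p_7/q_7 = 50561/2544
q_6 = 2225 ≤ 2248 < 2544 = q_7, so the answer is 44221/2225.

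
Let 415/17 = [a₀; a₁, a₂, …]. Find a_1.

2

415 = 24·17 + 7   →  a_0 = 24
17 = 2·7 + 3   →  a_1 = 2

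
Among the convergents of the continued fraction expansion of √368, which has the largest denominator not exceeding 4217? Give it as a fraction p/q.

√368 = [19; 5, 2, 5, 38, …] (period length 4).
Convergents:
  p_0/q_0 = 19/1
  p_1/q_1 = 96/5
  p_2/q_2 = 211/11
  p_3/q_3 = 1151/60
  p_4/q_4 = 43949/2291
  p_5/q_5 = 220896/11515
q_4 = 2291 ≤ 4217 < 11515 = q_5, so the answer is 43949/2291.

43949/2291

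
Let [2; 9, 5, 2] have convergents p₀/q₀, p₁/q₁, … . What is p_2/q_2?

97/46

Using pₖ = aₖpₖ₋₁ + pₖ₋₂, qₖ = aₖqₖ₋₁ + qₖ₋₂ (with p₋₁=1, p₋₂=0, q₋₁=0, q₋₂=1):
  k=0: a=2, p=2, q=1
  k=1: a=9, p=19, q=9
  k=2: a=5, p=97, q=46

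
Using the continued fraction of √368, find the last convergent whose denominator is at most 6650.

√368 = [19; 5, 2, 5, 38, …] (period length 4).
Convergents:
  p_0/q_0 = 19/1
  p_1/q_1 = 96/5
  p_2/q_2 = 211/11
  p_3/q_3 = 1151/60
  p_4/q_4 = 43949/2291
  p_5/q_5 = 220896/11515
q_4 = 2291 ≤ 6650 < 11515 = q_5, so the answer is 43949/2291.

43949/2291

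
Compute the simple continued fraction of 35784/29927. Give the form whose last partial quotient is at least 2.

35784 = 1·29927 + 5857
29927 = 5·5857 + 642
5857 = 9·642 + 79
642 = 8·79 + 10
79 = 7·10 + 9
10 = 1·9 + 1
9 = 9·1 + 0  (stop)
So 35784/29927 = [1; 5, 9, 8, 7, 1, 9].

[1; 5, 9, 8, 7, 1, 9]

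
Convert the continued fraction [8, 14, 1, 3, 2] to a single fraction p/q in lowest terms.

Fold from the inside: start with 2/1.
  3 + 1/2 = 7/2
  1 + 2/7 = 9/7
  14 + 7/9 = 133/9
  8 + 9/133 = 1073/133

1073/133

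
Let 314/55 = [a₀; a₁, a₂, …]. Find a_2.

314 = 5·55 + 39   →  a_0 = 5
55 = 1·39 + 16   →  a_1 = 1
39 = 2·16 + 7   →  a_2 = 2

2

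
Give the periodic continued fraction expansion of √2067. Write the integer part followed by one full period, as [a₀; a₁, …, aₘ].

a₀ = ⌊√2067⌋ = 45.
With m₀=0, d₀=1 and mₖ₊₁ = dₖaₖ − mₖ, dₖ₊₁ = (n − mₖ₊₁²)/dₖ, aₖ₊₁ = ⌊(a₀+mₖ₊₁)/dₖ₊₁⌋:
  k=1: m=45, d=42, a=2
  k=2: m=39, d=13, a=6
  k=3: m=39, d=42, a=2
  k=4: m=45, d=1, a=90
d=1 and a=2a₀=90 at k=4, so the next step gives (m, d) = (45, 42) again — its k=1 value — and the period has length 4.

[45; 2, 6, 2, 90]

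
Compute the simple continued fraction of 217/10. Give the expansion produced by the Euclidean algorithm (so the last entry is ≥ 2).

217 = 21·10 + 7
10 = 1·7 + 3
7 = 2·3 + 1
3 = 3·1 + 0  (stop)
So 217/10 = [21; 1, 2, 3].

[21; 1, 2, 3]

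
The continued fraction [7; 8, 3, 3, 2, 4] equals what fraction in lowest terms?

6031/847

Fold from the inside: start with 4/1.
  2 + 1/4 = 9/4
  3 + 4/9 = 31/9
  3 + 9/31 = 102/31
  8 + 31/102 = 847/102
  7 + 102/847 = 6031/847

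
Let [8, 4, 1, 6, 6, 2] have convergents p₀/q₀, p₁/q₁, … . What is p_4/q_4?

Using pₖ = aₖpₖ₋₁ + pₖ₋₂, qₖ = aₖqₖ₋₁ + qₖ₋₂ (with p₋₁=1, p₋₂=0, q₋₁=0, q₋₂=1):
  k=0: a=8, p=8, q=1
  k=1: a=4, p=33, q=4
  k=2: a=1, p=41, q=5
  k=3: a=6, p=279, q=34
  k=4: a=6, p=1715, q=209

1715/209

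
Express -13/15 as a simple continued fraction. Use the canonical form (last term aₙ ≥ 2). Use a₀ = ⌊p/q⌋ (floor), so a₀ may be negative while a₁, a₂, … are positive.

-13 = -1·15 + 2
15 = 7·2 + 1
2 = 2·1 + 0  (stop)
So -13/15 = [-1; 7, 2].

[-1; 7, 2]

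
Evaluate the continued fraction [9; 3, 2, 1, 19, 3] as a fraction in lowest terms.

Fold from the inside: start with 3/1.
  19 + 1/3 = 58/3
  1 + 3/58 = 61/58
  2 + 58/61 = 180/61
  3 + 61/180 = 601/180
  9 + 180/601 = 5589/601

5589/601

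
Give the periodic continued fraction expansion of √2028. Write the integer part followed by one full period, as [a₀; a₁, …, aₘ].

[45; 30, 90]

a₀ = ⌊√2028⌋ = 45.
With m₀=0, d₀=1 and mₖ₊₁ = dₖaₖ − mₖ, dₖ₊₁ = (n − mₖ₊₁²)/dₖ, aₖ₊₁ = ⌊(a₀+mₖ₊₁)/dₖ₊₁⌋:
  k=1: m=45, d=3, a=30
  k=2: m=45, d=1, a=90
d=1 and a=2a₀=90 at k=2, so the next step gives (m, d) = (45, 3) again — its k=1 value — and the period has length 2.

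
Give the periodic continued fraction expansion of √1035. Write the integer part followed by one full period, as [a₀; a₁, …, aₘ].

[32; 5, 1, 5, 64]

a₀ = ⌊√1035⌋ = 32.
With m₀=0, d₀=1 and mₖ₊₁ = dₖaₖ − mₖ, dₖ₊₁ = (n − mₖ₊₁²)/dₖ, aₖ₊₁ = ⌊(a₀+mₖ₊₁)/dₖ₊₁⌋:
  k=1: m=32, d=11, a=5
  k=2: m=23, d=46, a=1
  k=3: m=23, d=11, a=5
  k=4: m=32, d=1, a=64
d=1 and a=2a₀=64 at k=4, so the next step gives (m, d) = (32, 11) again — its k=1 value — and the period has length 4.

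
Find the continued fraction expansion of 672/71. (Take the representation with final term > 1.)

[9; 2, 6, 1, 1, 2]

672 = 9×71 + 33
71 = 2×33 + 5
33 = 6×5 + 3
5 = 1×3 + 2
3 = 1×2 + 1
2 = 2×1 + 0  (stop)
So 672/71 = [9; 2, 6, 1, 1, 2].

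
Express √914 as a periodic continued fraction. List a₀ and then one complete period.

a₀ = ⌊√914⌋ = 30.

[30; 4, 3, 3, 4, 60]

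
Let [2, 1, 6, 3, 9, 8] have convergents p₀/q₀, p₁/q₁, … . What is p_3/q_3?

63/22

Using pₖ = aₖpₖ₋₁ + pₖ₋₂, qₖ = aₖqₖ₋₁ + qₖ₋₂ (with p₋₁=1, p₋₂=0, q₋₁=0, q₋₂=1):
  k=0: a=2, p=2, q=1
  k=1: a=1, p=3, q=1
  k=2: a=6, p=20, q=7
  k=3: a=3, p=63, q=22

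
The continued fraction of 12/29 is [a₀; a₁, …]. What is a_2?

12 = 0·29 + 12   →  a_0 = 0
29 = 2·12 + 5   →  a_1 = 2
12 = 2·5 + 2   →  a_2 = 2

2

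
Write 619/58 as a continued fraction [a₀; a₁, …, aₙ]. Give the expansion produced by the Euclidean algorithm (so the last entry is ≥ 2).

[10; 1, 2, 19]

619 = 10*58 + 39
58 = 1*39 + 19
39 = 2*19 + 1
19 = 19*1 + 0  (stop)
So 619/58 = [10; 1, 2, 19].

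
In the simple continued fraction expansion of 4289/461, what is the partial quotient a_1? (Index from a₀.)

3

4289 = 9·461 + 140   →  a_0 = 9
461 = 3·140 + 41   →  a_1 = 3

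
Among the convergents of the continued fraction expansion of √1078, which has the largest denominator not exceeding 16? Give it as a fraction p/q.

197/6

√1078 = [32; 1, 4, 1, 64, …] (period length 4).
Convergents:
  p_0/q_0 = 32/1
  p_1/q_1 = 33/1
  p_2/q_2 = 164/5
  p_3/q_3 = 197/6
  p_4/q_4 = 12772/389
q_3 = 6 ≤ 16 < 389 = q_4, so the answer is 197/6.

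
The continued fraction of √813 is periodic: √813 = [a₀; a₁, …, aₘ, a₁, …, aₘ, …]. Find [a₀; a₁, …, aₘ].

[28; 1, 1, 18, 1, 1, 56]

a₀ = ⌊√813⌋ = 28.
With m₀=0, d₀=1 and mₖ₊₁ = dₖaₖ − mₖ, dₖ₊₁ = (n − mₖ₊₁²)/dₖ, aₖ₊₁ = ⌊(a₀+mₖ₊₁)/dₖ₊₁⌋:
  k=1: m=28, d=29, a=1
  k=2: m=1, d=28, a=1
  k=3: m=27, d=3, a=18
  k=4: m=27, d=28, a=1
  k=5: m=1, d=29, a=1
  k=6: m=28, d=1, a=56
d=1 and a=2a₀=56 at k=6, so the next step gives (m, d) = (28, 29) again — its k=1 value — and the period has length 6.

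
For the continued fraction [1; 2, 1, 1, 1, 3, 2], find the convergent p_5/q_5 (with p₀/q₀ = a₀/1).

Using pₖ = aₖpₖ₋₁ + pₖ₋₂, qₖ = aₖqₖ₋₁ + qₖ₋₂ (with p₋₁=1, p₋₂=0, q₋₁=0, q₋₂=1):
  k=0: a=1, p=1, q=1
  k=1: a=2, p=3, q=2
  k=2: a=1, p=4, q=3
  k=3: a=1, p=7, q=5
  k=4: a=1, p=11, q=8
  k=5: a=3, p=40, q=29

40/29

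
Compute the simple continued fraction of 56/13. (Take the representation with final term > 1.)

56 = 4×13 + 4
13 = 3×4 + 1
4 = 4×1 + 0  (stop)
So 56/13 = [4; 3, 4].

[4; 3, 4]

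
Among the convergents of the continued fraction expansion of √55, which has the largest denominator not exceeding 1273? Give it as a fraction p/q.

√55 = [7; 2, 2, 2, 14, …] (period length 4).
Convergents:
  p_0/q_0 = 7/1
  p_1/q_1 = 15/2
  p_2/q_2 = 37/5
  p_3/q_3 = 89/12
  p_4/q_4 = 1283/173
  p_5/q_5 = 2655/358
  p_6/q_6 = 6593/889
  p_7/q_7 = 15841/2136
q_6 = 889 ≤ 1273 < 2136 = q_7, so the answer is 6593/889.

6593/889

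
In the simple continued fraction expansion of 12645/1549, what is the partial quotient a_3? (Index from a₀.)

6

12645 = 8·1549 + 253   →  a_0 = 8
1549 = 6·253 + 31   →  a_1 = 6
253 = 8·31 + 5   →  a_2 = 8
31 = 6·5 + 1   →  a_3 = 6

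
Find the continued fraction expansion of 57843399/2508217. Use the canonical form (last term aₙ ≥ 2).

[23; 16, 4, 10, 3, 8, 16, 9]

57843399 = 23·2508217 + 154408
2508217 = 16·154408 + 37689
154408 = 4·37689 + 3652
37689 = 10·3652 + 1169
3652 = 3·1169 + 145
1169 = 8·145 + 9
145 = 16·9 + 1
9 = 9·1 + 0  (stop)
So 57843399/2508217 = [23; 16, 4, 10, 3, 8, 16, 9].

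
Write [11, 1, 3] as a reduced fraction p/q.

47/4

Using pₖ = aₖpₖ₋₁ + pₖ₋₂ and qₖ = aₖqₖ₋₁ + qₖ₋₂:
  k=0: a=11, p=11, q=1
  k=1: a=1, p=12, q=1
  k=2: a=3, p=47, q=4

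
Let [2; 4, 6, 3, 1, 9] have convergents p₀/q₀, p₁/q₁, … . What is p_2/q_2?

56/25

Using pₖ = aₖpₖ₋₁ + pₖ₋₂, qₖ = aₖqₖ₋₁ + qₖ₋₂ (with p₋₁=1, p₋₂=0, q₋₁=0, q₋₂=1):
  k=0: a=2, p=2, q=1
  k=1: a=4, p=9, q=4
  k=2: a=6, p=56, q=25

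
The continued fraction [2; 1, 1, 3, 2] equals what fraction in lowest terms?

Using pₖ = aₖpₖ₋₁ + pₖ₋₂ and qₖ = aₖqₖ₋₁ + qₖ₋₂:
  k=0: a=2, p=2, q=1
  k=1: a=1, p=3, q=1
  k=2: a=1, p=5, q=2
  k=3: a=3, p=18, q=7
  k=4: a=2, p=41, q=16

41/16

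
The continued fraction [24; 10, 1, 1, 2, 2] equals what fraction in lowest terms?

3060/127

Using pₖ = aₖpₖ₋₁ + pₖ₋₂ and qₖ = aₖqₖ₋₁ + qₖ₋₂:
  k=0: a=24, p=24, q=1
  k=1: a=10, p=241, q=10
  k=2: a=1, p=265, q=11
  k=3: a=1, p=506, q=21
  k=4: a=2, p=1277, q=53
  k=5: a=2, p=3060, q=127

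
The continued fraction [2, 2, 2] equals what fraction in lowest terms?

Using pₖ = aₖpₖ₋₁ + pₖ₋₂ and qₖ = aₖqₖ₋₁ + qₖ₋₂:
  k=0: a=2, p=2, q=1
  k=1: a=2, p=5, q=2
  k=2: a=2, p=12, q=5

12/5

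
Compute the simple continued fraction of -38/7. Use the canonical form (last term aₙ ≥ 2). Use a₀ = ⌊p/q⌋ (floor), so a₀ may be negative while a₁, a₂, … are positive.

-38 = -6×7 + 4
7 = 1×4 + 3
4 = 1×3 + 1
3 = 3×1 + 0  (stop)
So -38/7 = [-6; 1, 1, 3].

[-6; 1, 1, 3]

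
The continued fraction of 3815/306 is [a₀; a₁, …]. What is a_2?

3815 = 12·306 + 143   →  a_0 = 12
306 = 2·143 + 20   →  a_1 = 2
143 = 7·20 + 3   →  a_2 = 7

7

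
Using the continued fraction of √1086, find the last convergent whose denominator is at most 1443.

47092/1429

√1086 = [32; 1, 20, 1, 64, …] (period length 4).
Convergents:
  p_0/q_0 = 32/1
  p_1/q_1 = 33/1
  p_2/q_2 = 692/21
  p_3/q_3 = 725/22
  p_4/q_4 = 47092/1429
  p_5/q_5 = 47817/1451
q_4 = 1429 ≤ 1443 < 1451 = q_5, so the answer is 47092/1429.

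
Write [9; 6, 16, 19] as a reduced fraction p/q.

16946/1849

Fold from the inside: start with 19/1.
  16 + 1/19 = 305/19
  6 + 19/305 = 1849/305
  9 + 305/1849 = 16946/1849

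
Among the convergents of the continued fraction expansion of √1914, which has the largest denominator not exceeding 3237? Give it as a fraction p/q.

61249/1400

√1914 = [43; 1, 2, 1, 86, …] (period length 4).
Convergents:
  p_0/q_0 = 43/1
  p_1/q_1 = 44/1
  p_2/q_2 = 131/3
  p_3/q_3 = 175/4
  p_4/q_4 = 15181/347
  p_5/q_5 = 15356/351
  p_6/q_6 = 45893/1049
  p_7/q_7 = 61249/1400
  p_8/q_8 = 5313307/121449
q_7 = 1400 ≤ 3237 < 121449 = q_8, so the answer is 61249/1400.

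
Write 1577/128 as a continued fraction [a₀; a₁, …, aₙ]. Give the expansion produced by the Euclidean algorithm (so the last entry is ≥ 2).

1577 = 12·128 + 41
128 = 3·41 + 5
41 = 8·5 + 1
5 = 5·1 + 0  (stop)
So 1577/128 = [12; 3, 8, 5].

[12; 3, 8, 5]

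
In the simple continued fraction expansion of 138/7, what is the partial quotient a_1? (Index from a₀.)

138 = 19·7 + 5   →  a_0 = 19
7 = 1·5 + 2   →  a_1 = 1

1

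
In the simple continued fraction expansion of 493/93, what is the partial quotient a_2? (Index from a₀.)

3

493 = 5·93 + 28   →  a_0 = 5
93 = 3·28 + 9   →  a_1 = 3
28 = 3·9 + 1   →  a_2 = 3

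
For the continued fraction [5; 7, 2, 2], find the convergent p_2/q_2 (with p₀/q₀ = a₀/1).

77/15

Using pₖ = aₖpₖ₋₁ + pₖ₋₂, qₖ = aₖqₖ₋₁ + qₖ₋₂ (with p₋₁=1, p₋₂=0, q₋₁=0, q₋₂=1):
  k=0: a=5, p=5, q=1
  k=1: a=7, p=36, q=7
  k=2: a=2, p=77, q=15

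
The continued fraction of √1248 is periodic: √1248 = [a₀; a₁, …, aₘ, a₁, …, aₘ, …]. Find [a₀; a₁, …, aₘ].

[35; 3, 17, 3, 70]

a₀ = ⌊√1248⌋ = 35.
With m₀=0, d₀=1 and mₖ₊₁ = dₖaₖ − mₖ, dₖ₊₁ = (n − mₖ₊₁²)/dₖ, aₖ₊₁ = ⌊(a₀+mₖ₊₁)/dₖ₊₁⌋:
  k=1: m=35, d=23, a=3
  k=2: m=34, d=4, a=17
  k=3: m=34, d=23, a=3
  k=4: m=35, d=1, a=70
d=1 and a=2a₀=70 at k=4, so the next step gives (m, d) = (35, 23) again — its k=1 value — and the period has length 4.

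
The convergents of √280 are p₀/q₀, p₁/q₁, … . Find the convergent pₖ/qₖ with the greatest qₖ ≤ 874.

√280 = [16; 1, 2, 1, 2, 1, 32, …] (period length 6).
Convergents:
  p_0/q_0 = 16/1
  p_1/q_1 = 17/1
  p_2/q_2 = 50/3
  p_3/q_3 = 67/4
  p_4/q_4 = 184/11
  p_5/q_5 = 251/15
  p_6/q_6 = 8216/491
  p_7/q_7 = 8467/506
  p_8/q_8 = 25150/1503
q_7 = 506 ≤ 874 < 1503 = q_8, so the answer is 8467/506.

8467/506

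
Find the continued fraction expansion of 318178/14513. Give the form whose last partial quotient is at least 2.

[21; 1, 12, 10, 6, 18]

318178 = 21·14513 + 13405
14513 = 1·13405 + 1108
13405 = 12·1108 + 109
1108 = 10·109 + 18
109 = 6·18 + 1
18 = 18·1 + 0  (stop)
So 318178/14513 = [21; 1, 12, 10, 6, 18].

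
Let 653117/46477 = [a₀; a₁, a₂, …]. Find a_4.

14

653117 = 14·46477 + 2439   →  a_0 = 14
46477 = 19·2439 + 136   →  a_1 = 19
2439 = 17·136 + 127   →  a_2 = 17
136 = 1·127 + 9   →  a_3 = 1
127 = 14·9 + 1   →  a_4 = 14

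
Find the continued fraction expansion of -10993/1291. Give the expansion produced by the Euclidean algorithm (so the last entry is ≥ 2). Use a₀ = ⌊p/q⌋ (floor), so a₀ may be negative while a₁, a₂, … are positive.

-10993 = -9·1291 + 626
1291 = 2·626 + 39
626 = 16·39 + 2
39 = 19·2 + 1
2 = 2·1 + 0  (stop)
So -10993/1291 = [-9; 2, 16, 19, 2].

[-9; 2, 16, 19, 2]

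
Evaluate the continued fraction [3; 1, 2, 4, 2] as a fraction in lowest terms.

107/29

Using pₖ = aₖpₖ₋₁ + pₖ₋₂ and qₖ = aₖqₖ₋₁ + qₖ₋₂:
  k=0: a=3, p=3, q=1
  k=1: a=1, p=4, q=1
  k=2: a=2, p=11, q=3
  k=3: a=4, p=48, q=13
  k=4: a=2, p=107, q=29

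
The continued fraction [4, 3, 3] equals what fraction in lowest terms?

Using pₖ = aₖpₖ₋₁ + pₖ₋₂ and qₖ = aₖqₖ₋₁ + qₖ₋₂:
  k=0: a=4, p=4, q=1
  k=1: a=3, p=13, q=3
  k=2: a=3, p=43, q=10

43/10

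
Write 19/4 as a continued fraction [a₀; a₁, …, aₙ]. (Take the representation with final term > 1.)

19 = 4·4 + 3
4 = 1·3 + 1
3 = 3·1 + 0  (stop)
So 19/4 = [4; 1, 3].

[4; 1, 3]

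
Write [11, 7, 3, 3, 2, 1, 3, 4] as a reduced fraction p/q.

Using pₖ = aₖpₖ₋₁ + pₖ₋₂ and qₖ = aₖqₖ₋₁ + qₖ₋₂:
  k=0: a=11, p=11, q=1
  k=1: a=7, p=78, q=7
  k=2: a=3, p=245, q=22
  k=3: a=3, p=813, q=73
  k=4: a=2, p=1871, q=168
  k=5: a=1, p=2684, q=241
  k=6: a=3, p=9923, q=891
  k=7: a=4, p=42376, q=3805

42376/3805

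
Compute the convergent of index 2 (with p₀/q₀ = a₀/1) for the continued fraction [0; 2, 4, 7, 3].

4/9

Using pₖ = aₖpₖ₋₁ + pₖ₋₂, qₖ = aₖqₖ₋₁ + qₖ₋₂ (with p₋₁=1, p₋₂=0, q₋₁=0, q₋₂=1):
  k=0: a=0, p=0, q=1
  k=1: a=2, p=1, q=2
  k=2: a=4, p=4, q=9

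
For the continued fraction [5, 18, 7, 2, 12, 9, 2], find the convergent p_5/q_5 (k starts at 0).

155653/30791

Using pₖ = aₖpₖ₋₁ + pₖ₋₂, qₖ = aₖqₖ₋₁ + qₖ₋₂ (with p₋₁=1, p₋₂=0, q₋₁=0, q₋₂=1):
  k=0: a=5, p=5, q=1
  k=1: a=18, p=91, q=18
  k=2: a=7, p=642, q=127
  k=3: a=2, p=1375, q=272
  k=4: a=12, p=17142, q=3391
  k=5: a=9, p=155653, q=30791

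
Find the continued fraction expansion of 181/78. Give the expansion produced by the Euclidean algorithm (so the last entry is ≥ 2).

181 = 2×78 + 25
78 = 3×25 + 3
25 = 8×3 + 1
3 = 3×1 + 0  (stop)
So 181/78 = [2; 3, 8, 3].

[2; 3, 8, 3]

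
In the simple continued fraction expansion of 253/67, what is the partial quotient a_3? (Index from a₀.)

2

253 = 3·67 + 52   →  a_0 = 3
67 = 1·52 + 15   →  a_1 = 1
52 = 3·15 + 7   →  a_2 = 3
15 = 2·7 + 1   →  a_3 = 2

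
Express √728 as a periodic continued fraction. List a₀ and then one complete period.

[26; 1, 52]

a₀ = ⌊√728⌋ = 26.
With m₀=0, d₀=1 and mₖ₊₁ = dₖaₖ − mₖ, dₖ₊₁ = (n − mₖ₊₁²)/dₖ, aₖ₊₁ = ⌊(a₀+mₖ₊₁)/dₖ₊₁⌋:
  k=1: m=26, d=52, a=1
  k=2: m=26, d=1, a=52
d=1 and a=2a₀=52 at k=2, so the next step gives (m, d) = (26, 52) again — its k=1 value — and the period has length 2.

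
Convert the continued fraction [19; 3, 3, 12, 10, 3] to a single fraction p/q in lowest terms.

74173/3843

Fold from the inside: start with 3/1.
  10 + 1/3 = 31/3
  12 + 3/31 = 375/31
  3 + 31/375 = 1156/375
  3 + 375/1156 = 3843/1156
  19 + 1156/3843 = 74173/3843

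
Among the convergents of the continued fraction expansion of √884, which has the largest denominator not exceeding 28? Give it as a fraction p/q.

446/15

√884 = [29; 1, 2, 1, 2, 1, 2, 1, 58, …] (period length 8).
Convergents:
  p_0/q_0 = 29/1
  p_1/q_1 = 30/1
  p_2/q_2 = 89/3
  p_3/q_3 = 119/4
  p_4/q_4 = 327/11
  p_5/q_5 = 446/15
  p_6/q_6 = 1219/41
q_5 = 15 ≤ 28 < 41 = q_6, so the answer is 446/15.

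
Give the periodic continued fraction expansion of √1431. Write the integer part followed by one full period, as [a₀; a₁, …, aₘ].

[37; 1, 4, 1, 4, 1, 74]

a₀ = ⌊√1431⌋ = 37.
With m₀=0, d₀=1 and mₖ₊₁ = dₖaₖ − mₖ, dₖ₊₁ = (n − mₖ₊₁²)/dₖ, aₖ₊₁ = ⌊(a₀+mₖ₊₁)/dₖ₊₁⌋:
  k=1: m=37, d=62, a=1
  k=2: m=25, d=13, a=4
  k=3: m=27, d=54, a=1
  k=4: m=27, d=13, a=4
  k=5: m=25, d=62, a=1
  k=6: m=37, d=1, a=74
d=1 and a=2a₀=74 at k=6, so the next step gives (m, d) = (37, 62) again — its k=1 value — and the period has length 6.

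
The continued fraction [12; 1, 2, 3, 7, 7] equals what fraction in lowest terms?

6616/521

Using pₖ = aₖpₖ₋₁ + pₖ₋₂ and qₖ = aₖqₖ₋₁ + qₖ₋₂:
  k=0: a=12, p=12, q=1
  k=1: a=1, p=13, q=1
  k=2: a=2, p=38, q=3
  k=3: a=3, p=127, q=10
  k=4: a=7, p=927, q=73
  k=5: a=7, p=6616, q=521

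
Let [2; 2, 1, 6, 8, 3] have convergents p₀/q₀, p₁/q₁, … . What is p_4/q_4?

Using pₖ = aₖpₖ₋₁ + pₖ₋₂, qₖ = aₖqₖ₋₁ + qₖ₋₂ (with p₋₁=1, p₋₂=0, q₋₁=0, q₋₂=1):
  k=0: a=2, p=2, q=1
  k=1: a=2, p=5, q=2
  k=2: a=1, p=7, q=3
  k=3: a=6, p=47, q=20
  k=4: a=8, p=383, q=163

383/163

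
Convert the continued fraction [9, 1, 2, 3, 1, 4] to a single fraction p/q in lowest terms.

601/62

Using pₖ = aₖpₖ₋₁ + pₖ₋₂ and qₖ = aₖqₖ₋₁ + qₖ₋₂:
  k=0: a=9, p=9, q=1
  k=1: a=1, p=10, q=1
  k=2: a=2, p=29, q=3
  k=3: a=3, p=97, q=10
  k=4: a=1, p=126, q=13
  k=5: a=4, p=601, q=62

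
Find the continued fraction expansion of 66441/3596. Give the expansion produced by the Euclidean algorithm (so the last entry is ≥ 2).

[18; 2, 10, 13, 13]

66441 = 18×3596 + 1713
3596 = 2×1713 + 170
1713 = 10×170 + 13
170 = 13×13 + 1
13 = 13×1 + 0  (stop)
So 66441/3596 = [18; 2, 10, 13, 13].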